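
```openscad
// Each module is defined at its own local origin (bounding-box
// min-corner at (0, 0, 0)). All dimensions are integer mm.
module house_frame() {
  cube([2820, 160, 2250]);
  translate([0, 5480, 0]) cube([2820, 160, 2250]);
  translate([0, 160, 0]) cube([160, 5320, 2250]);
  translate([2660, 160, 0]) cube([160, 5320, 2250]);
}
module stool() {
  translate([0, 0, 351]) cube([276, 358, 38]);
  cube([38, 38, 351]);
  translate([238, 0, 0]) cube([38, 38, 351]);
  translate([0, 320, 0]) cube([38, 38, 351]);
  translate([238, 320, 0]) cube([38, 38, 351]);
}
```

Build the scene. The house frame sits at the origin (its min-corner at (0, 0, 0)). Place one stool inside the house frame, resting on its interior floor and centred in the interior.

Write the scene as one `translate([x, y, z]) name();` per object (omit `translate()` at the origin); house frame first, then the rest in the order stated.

house_frame();
translate([1272, 2641, 0]) stool();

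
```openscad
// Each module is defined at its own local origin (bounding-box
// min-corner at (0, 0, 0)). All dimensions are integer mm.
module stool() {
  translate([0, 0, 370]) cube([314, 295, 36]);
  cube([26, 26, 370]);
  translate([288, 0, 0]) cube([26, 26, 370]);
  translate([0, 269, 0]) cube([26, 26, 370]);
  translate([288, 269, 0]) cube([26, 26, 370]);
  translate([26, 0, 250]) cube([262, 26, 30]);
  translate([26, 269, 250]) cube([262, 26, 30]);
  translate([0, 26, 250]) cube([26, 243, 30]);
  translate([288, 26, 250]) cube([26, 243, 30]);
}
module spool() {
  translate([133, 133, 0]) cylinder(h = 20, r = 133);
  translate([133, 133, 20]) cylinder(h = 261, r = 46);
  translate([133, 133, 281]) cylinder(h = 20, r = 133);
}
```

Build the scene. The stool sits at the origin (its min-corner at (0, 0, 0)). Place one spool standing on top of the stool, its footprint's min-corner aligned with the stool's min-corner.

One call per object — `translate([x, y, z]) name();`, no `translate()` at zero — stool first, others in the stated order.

stool();
translate([0, 0, 406]) spool();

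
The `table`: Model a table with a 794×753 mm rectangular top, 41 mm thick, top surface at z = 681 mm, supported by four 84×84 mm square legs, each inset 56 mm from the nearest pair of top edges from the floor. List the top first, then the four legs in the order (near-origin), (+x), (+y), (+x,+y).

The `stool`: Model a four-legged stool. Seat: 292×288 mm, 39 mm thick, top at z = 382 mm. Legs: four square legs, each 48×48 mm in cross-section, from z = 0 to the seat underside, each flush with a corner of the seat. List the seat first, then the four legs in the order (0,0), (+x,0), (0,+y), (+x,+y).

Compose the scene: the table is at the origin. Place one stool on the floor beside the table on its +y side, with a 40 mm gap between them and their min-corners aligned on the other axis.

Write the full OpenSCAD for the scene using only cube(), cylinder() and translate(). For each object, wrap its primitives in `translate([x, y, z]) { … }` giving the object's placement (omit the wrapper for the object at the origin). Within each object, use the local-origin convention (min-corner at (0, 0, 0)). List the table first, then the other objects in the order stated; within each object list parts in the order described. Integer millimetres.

translate([0, 0, 640]) cube([794, 753, 41]);
translate([56, 56, 0]) cube([84, 84, 640]);
translate([654, 56, 0]) cube([84, 84, 640]);
translate([56, 613, 0]) cube([84, 84, 640]);
translate([654, 613, 0]) cube([84, 84, 640]);
translate([0, 793, 0]) {
  translate([0, 0, 343]) cube([292, 288, 39]);
  cube([48, 48, 343]);
  translate([244, 0, 0]) cube([48, 48, 343]);
  translate([0, 240, 0]) cube([48, 48, 343]);
  translate([244, 240, 0]) cube([48, 48, 343]);
}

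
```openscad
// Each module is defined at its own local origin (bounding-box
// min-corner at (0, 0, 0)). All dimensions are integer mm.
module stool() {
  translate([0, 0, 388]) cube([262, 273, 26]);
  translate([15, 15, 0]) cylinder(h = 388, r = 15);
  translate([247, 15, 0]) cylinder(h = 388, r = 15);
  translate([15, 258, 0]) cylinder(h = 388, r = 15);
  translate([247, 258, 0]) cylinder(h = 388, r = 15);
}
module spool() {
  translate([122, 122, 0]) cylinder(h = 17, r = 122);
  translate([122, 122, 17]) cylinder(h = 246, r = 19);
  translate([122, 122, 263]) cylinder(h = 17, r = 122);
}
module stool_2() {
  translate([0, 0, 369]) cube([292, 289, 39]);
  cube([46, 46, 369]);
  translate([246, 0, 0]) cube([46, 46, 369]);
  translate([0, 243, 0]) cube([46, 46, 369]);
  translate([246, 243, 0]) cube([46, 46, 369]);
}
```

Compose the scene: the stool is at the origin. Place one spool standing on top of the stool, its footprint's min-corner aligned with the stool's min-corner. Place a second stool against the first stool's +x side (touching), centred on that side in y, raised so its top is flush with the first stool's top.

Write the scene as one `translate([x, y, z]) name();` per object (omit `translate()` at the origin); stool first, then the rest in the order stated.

stool();
translate([0, 0, 414]) spool();
translate([262, -8, 6]) stool_2();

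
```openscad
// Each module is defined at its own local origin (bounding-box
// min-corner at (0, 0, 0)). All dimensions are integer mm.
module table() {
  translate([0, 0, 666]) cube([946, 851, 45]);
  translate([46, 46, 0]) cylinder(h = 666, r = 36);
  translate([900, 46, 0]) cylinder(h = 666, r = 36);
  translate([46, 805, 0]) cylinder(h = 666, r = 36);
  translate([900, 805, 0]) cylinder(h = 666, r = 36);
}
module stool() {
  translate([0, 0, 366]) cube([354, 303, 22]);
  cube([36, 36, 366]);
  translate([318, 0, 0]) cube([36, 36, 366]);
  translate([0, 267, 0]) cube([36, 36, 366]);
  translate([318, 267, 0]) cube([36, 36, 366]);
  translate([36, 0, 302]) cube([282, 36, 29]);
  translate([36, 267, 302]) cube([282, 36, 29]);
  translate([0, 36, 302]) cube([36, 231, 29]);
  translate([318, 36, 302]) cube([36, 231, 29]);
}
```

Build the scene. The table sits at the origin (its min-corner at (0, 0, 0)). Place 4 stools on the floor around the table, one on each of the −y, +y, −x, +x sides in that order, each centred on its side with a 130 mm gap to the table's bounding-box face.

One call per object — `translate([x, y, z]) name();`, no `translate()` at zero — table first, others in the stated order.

table();
translate([296, -433, 0]) stool();
translate([296, 981, 0]) stool();
translate([-484, 274, 0]) stool();
translate([1076, 274, 0]) stool();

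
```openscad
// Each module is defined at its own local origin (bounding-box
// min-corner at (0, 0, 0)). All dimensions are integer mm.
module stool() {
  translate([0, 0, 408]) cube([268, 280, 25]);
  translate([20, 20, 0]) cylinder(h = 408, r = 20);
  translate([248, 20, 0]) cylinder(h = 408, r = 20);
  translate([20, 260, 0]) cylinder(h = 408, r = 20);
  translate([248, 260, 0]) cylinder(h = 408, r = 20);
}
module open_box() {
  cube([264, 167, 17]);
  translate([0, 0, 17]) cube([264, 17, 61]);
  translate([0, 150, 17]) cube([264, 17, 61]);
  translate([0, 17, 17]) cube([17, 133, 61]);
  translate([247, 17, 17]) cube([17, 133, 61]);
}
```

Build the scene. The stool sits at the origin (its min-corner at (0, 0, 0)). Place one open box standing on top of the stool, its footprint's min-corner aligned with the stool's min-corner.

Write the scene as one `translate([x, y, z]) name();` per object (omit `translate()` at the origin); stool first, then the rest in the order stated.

stool();
translate([0, 0, 433]) open_box();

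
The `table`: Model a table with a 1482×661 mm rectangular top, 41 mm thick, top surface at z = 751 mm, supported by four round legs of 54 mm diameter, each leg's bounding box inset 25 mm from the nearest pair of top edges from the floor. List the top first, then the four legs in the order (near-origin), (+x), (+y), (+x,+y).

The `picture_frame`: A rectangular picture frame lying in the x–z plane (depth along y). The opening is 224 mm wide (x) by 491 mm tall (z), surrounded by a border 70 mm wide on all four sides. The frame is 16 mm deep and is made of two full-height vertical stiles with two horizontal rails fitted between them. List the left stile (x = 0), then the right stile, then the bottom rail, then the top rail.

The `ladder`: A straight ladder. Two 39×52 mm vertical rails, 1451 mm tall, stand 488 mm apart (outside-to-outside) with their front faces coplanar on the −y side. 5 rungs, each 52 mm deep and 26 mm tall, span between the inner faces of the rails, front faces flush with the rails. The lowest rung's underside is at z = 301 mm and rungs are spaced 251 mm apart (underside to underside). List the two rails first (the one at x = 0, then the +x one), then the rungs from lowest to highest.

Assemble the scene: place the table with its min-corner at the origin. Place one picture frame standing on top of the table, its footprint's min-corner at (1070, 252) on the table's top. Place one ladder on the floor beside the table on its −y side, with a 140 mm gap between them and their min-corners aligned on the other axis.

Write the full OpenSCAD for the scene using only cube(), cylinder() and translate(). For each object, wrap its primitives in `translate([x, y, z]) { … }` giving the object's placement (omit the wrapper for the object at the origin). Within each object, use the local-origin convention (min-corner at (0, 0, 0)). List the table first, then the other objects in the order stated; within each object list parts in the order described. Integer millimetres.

translate([0, 0, 710]) cube([1482, 661, 41]);
translate([52, 52, 0]) cylinder(h = 710, r = 27);
translate([1430, 52, 0]) cylinder(h = 710, r = 27);
translate([52, 609, 0]) cylinder(h = 710, r = 27);
translate([1430, 609, 0]) cylinder(h = 710, r = 27);
translate([1070, 252, 751]) {
  cube([70, 16, 631]);
  translate([294, 0, 0]) cube([70, 16, 631]);
  translate([70, 0, 0]) cube([224, 16, 70]);
  translate([70, 0, 561]) cube([224, 16, 70]);
}
translate([0, -192, 0]) {
  cube([39, 52, 1451]);
  translate([449, 0, 0]) cube([39, 52, 1451]);
  translate([39, 0, 301]) cube([410, 52, 26]);
  translate([39, 0, 552]) cube([410, 52, 26]);
  translate([39, 0, 803]) cube([410, 52, 26]);
  translate([39, 0, 1054]) cube([410, 52, 26]);
  translate([39, 0, 1305]) cube([410, 52, 26]);
}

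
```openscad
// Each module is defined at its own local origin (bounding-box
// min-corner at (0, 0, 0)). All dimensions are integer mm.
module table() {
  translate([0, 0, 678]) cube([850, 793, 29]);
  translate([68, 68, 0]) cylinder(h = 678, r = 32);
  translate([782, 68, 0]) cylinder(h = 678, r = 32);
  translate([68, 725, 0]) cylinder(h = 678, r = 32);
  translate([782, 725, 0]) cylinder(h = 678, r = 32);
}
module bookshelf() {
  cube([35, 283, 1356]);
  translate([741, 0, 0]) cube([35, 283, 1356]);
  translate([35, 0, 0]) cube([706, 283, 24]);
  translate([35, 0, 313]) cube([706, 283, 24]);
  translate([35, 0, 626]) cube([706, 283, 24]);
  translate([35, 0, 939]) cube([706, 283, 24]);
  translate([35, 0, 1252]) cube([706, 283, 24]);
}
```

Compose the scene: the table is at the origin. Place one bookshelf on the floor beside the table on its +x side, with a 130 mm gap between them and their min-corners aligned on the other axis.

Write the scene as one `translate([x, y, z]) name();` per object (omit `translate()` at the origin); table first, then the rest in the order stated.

table();
translate([980, 0, 0]) bookshelf();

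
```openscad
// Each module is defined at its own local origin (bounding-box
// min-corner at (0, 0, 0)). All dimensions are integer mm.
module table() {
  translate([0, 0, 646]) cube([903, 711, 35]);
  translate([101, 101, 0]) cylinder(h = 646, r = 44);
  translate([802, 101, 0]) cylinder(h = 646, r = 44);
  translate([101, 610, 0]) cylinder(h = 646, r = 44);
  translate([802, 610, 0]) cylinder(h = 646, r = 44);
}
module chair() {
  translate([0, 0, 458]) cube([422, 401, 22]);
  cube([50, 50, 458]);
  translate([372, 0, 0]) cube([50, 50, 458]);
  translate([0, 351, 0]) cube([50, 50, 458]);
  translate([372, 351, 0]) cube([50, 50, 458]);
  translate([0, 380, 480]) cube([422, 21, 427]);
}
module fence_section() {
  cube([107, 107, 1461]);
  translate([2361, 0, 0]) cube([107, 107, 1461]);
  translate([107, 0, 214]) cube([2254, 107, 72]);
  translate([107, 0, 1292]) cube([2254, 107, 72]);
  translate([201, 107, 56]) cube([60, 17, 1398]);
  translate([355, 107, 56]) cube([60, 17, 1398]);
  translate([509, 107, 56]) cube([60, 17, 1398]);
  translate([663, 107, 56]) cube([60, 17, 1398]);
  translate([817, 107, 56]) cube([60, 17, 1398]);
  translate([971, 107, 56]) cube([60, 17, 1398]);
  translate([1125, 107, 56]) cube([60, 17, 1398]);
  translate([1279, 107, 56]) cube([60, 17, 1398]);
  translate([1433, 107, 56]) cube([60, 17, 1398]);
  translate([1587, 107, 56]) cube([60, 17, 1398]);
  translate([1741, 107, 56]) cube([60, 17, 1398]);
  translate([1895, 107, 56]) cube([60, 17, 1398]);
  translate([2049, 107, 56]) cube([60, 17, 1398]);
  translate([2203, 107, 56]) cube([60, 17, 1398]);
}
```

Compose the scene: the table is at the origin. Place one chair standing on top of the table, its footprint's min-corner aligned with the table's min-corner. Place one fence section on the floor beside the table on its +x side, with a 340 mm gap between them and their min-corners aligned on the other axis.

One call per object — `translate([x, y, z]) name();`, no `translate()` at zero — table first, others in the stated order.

table();
translate([0, 0, 681]) chair();
translate([1243, 0, 0]) fence_section();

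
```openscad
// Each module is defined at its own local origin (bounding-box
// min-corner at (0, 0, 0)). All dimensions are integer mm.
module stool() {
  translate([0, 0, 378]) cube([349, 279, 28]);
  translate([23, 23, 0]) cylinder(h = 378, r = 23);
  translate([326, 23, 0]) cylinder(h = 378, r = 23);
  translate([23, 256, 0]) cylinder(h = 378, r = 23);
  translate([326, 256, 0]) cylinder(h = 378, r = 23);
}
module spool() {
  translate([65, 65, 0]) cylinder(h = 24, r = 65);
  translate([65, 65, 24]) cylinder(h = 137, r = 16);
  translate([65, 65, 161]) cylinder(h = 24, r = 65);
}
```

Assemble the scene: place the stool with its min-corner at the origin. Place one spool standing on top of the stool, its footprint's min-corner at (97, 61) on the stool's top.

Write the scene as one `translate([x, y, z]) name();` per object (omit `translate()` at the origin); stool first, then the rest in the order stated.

stool();
translate([97, 61, 406]) spool();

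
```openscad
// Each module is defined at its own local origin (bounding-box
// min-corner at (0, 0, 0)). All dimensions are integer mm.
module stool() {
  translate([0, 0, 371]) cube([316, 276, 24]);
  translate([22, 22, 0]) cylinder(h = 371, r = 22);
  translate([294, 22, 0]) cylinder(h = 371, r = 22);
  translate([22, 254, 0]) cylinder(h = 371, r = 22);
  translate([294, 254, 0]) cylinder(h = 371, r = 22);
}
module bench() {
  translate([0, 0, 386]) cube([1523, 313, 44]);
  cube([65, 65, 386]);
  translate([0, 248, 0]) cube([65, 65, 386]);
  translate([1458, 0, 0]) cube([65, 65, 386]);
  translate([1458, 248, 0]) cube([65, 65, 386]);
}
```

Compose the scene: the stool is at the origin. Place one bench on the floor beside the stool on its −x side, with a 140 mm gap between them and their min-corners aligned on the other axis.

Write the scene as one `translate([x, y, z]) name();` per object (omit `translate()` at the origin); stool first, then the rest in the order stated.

stool();
translate([-1663, 0, 0]) bench();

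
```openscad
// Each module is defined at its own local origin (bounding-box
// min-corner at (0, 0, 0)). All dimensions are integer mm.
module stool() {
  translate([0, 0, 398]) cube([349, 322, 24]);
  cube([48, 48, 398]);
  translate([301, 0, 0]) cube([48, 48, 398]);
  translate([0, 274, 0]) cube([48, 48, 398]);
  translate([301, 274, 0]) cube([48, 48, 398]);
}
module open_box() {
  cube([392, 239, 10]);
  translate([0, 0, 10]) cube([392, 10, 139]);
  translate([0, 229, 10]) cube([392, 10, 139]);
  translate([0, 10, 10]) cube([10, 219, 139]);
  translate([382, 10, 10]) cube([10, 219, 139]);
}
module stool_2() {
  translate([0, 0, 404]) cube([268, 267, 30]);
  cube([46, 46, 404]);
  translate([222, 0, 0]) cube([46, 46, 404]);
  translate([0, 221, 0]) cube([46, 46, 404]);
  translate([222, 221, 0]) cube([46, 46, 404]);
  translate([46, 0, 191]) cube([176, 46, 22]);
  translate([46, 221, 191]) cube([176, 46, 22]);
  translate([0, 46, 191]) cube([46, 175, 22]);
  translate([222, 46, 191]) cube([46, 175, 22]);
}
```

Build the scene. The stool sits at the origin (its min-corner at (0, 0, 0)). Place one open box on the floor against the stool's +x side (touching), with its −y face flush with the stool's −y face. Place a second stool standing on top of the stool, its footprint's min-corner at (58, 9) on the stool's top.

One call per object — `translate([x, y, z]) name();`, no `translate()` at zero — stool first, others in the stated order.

stool();
translate([349, 0, 0]) open_box();
translate([58, 9, 422]) stool_2();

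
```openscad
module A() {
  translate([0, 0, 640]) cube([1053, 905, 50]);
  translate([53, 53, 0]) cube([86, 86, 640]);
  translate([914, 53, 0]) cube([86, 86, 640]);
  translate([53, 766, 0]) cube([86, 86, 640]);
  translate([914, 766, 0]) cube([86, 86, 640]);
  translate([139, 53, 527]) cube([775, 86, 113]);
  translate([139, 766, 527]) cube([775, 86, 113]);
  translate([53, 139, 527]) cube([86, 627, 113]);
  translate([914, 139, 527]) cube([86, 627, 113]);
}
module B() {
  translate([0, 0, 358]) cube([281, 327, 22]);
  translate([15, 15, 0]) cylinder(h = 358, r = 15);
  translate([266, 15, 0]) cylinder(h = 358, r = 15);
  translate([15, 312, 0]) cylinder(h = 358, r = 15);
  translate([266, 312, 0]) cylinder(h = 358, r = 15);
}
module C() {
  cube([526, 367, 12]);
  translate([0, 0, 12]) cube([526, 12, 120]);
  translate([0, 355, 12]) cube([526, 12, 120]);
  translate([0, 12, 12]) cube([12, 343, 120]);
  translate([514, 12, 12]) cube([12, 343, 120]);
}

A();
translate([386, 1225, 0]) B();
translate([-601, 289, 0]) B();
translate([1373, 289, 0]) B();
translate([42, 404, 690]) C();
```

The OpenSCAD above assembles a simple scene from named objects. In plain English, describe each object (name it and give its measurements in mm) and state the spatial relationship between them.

A is a table: top 1053 mm (x) × 905 mm (y), 50 mm thick, upper face at z = 690 mm, on four 86×86 mm square legs, each inset 53 mm from the nearest pair of top edges, running from z = 0 to the bottom of the top. Four apron rails, 86 mm thick and 113 mm tall, run between adjacent legs with their top edges flush with the underside of the top and their outer faces flush with the legs' outer faces.

B is a simple wooden stool: a rectangular seat 281 mm (x) by 327 mm (y), 22 mm thick, top face at z = 380 mm, on four round legs, each 30 mm in diameter. The legs rest on z = 0, each leg's axis is inset half a diameter from the nearest pair of seat edges (so the leg's bounding box is flush with the corner).

C is an open storage box with external size 526×367×132 mm and wall thickness 12 mm (the base is also 12 mm thick). The base covers the whole footprint; the four walls stand on the base, with the y-facing walls full-width and the x-facing walls fitting between their inner faces.

Three stools sit around the table at the +y, −x, +x sides. The open box is on top of the table.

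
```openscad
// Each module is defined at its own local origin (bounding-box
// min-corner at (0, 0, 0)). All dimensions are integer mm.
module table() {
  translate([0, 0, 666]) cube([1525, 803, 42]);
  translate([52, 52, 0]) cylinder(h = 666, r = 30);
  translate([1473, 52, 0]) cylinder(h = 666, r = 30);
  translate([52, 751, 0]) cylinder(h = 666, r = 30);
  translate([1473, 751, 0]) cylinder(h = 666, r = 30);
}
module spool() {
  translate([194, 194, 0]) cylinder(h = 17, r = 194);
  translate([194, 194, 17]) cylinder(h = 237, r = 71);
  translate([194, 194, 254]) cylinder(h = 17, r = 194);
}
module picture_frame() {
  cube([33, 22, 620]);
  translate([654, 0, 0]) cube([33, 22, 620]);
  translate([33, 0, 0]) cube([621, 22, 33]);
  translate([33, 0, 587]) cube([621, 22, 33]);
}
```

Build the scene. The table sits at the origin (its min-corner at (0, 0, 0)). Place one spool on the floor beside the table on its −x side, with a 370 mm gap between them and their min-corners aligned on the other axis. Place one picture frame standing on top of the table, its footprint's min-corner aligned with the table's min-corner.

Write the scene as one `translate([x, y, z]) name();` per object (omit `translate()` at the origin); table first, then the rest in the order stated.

table();
translate([-758, 0, 0]) spool();
translate([0, 0, 708]) picture_frame();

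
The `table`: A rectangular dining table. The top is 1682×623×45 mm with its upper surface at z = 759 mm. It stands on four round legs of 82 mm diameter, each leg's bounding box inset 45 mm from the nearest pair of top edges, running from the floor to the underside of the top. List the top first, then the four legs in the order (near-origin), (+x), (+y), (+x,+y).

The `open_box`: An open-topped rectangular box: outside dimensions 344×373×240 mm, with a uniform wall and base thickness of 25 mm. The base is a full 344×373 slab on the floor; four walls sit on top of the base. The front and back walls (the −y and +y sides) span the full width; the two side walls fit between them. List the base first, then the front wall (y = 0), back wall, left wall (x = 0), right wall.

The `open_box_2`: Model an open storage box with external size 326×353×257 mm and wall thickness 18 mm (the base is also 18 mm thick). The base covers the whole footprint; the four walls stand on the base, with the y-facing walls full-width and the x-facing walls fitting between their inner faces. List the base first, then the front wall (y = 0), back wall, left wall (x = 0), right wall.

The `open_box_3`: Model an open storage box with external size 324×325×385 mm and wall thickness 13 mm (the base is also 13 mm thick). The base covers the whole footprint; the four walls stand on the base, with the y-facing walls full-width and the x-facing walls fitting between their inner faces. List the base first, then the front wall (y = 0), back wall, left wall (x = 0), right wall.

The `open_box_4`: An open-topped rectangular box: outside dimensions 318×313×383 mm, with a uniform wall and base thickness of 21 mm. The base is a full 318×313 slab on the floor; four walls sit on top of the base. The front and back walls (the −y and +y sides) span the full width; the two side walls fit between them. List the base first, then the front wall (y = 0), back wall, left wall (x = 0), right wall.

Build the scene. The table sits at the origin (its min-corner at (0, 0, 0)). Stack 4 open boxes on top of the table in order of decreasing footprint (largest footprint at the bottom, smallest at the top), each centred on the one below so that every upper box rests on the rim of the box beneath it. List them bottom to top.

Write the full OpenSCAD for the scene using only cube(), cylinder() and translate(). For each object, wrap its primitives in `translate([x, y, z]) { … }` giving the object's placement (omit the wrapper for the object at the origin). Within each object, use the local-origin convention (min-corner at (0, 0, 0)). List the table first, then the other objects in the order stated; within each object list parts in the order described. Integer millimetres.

translate([0, 0, 714]) cube([1682, 623, 45]);
translate([86, 86, 0]) cylinder(h = 714, r = 41);
translate([1596, 86, 0]) cylinder(h = 714, r = 41);
translate([86, 537, 0]) cylinder(h = 714, r = 41);
translate([1596, 537, 0]) cylinder(h = 714, r = 41);
translate([669, 125, 759]) {
  cube([344, 373, 25]);
  translate([0, 0, 25]) cube([344, 25, 215]);
  translate([0, 348, 25]) cube([344, 25, 215]);
  translate([0, 25, 25]) cube([25, 323, 215]);
  translate([319, 25, 25]) cube([25, 323, 215]);
}
translate([678, 135, 999]) {
  cube([326, 353, 18]);
  translate([0, 0, 18]) cube([326, 18, 239]);
  translate([0, 335, 18]) cube([326, 18, 239]);
  translate([0, 18, 18]) cube([18, 317, 239]);
  translate([308, 18, 18]) cube([18, 317, 239]);
}
translate([679, 149, 1256]) {
  cube([324, 325, 13]);
  translate([0, 0, 13]) cube([324, 13, 372]);
  translate([0, 312, 13]) cube([324, 13, 372]);
  translate([0, 13, 13]) cube([13, 299, 372]);
  translate([311, 13, 13]) cube([13, 299, 372]);
}
translate([682, 155, 1641]) {
  cube([318, 313, 21]);
  translate([0, 0, 21]) cube([318, 21, 362]);
  translate([0, 292, 21]) cube([318, 21, 362]);
  translate([0, 21, 21]) cube([21, 271, 362]);
  translate([297, 21, 21]) cube([21, 271, 362]);
}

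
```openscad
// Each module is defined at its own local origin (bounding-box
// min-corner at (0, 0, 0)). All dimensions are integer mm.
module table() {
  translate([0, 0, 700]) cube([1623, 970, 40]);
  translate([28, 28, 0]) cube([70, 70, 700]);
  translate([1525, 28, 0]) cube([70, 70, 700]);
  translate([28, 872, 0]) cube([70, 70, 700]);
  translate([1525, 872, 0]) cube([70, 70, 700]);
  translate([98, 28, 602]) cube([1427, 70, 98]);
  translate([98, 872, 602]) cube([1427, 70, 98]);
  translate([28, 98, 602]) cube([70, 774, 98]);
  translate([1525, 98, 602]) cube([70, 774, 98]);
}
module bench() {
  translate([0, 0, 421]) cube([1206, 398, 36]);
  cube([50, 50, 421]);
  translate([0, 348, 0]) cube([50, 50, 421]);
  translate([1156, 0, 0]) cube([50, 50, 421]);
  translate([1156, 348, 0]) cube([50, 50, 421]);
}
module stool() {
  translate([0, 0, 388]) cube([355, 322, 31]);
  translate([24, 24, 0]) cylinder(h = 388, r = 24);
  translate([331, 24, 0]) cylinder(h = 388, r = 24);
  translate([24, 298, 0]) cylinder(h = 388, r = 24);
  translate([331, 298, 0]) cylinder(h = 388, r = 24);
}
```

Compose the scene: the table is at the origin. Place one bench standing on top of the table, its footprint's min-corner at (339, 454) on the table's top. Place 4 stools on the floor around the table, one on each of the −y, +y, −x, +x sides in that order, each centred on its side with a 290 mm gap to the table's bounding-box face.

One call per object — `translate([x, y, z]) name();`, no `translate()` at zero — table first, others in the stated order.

table();
translate([339, 454, 740]) bench();
translate([634, -612, 0]) stool();
translate([634, 1260, 0]) stool();
translate([-645, 324, 0]) stool();
translate([1913, 324, 0]) stool();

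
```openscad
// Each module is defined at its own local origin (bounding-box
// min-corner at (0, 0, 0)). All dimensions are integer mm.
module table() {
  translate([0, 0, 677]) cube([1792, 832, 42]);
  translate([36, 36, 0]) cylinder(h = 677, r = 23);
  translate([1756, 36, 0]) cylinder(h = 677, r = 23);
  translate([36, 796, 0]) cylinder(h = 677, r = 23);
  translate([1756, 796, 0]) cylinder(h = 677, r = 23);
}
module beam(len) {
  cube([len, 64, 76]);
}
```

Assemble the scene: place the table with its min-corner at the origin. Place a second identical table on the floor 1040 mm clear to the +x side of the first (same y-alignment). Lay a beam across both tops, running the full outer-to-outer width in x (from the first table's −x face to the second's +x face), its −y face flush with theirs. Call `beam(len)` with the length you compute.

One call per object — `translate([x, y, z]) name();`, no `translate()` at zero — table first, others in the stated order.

table();
translate([2832, 0, 0]) table();
translate([0, 0, 719]) beam(4624);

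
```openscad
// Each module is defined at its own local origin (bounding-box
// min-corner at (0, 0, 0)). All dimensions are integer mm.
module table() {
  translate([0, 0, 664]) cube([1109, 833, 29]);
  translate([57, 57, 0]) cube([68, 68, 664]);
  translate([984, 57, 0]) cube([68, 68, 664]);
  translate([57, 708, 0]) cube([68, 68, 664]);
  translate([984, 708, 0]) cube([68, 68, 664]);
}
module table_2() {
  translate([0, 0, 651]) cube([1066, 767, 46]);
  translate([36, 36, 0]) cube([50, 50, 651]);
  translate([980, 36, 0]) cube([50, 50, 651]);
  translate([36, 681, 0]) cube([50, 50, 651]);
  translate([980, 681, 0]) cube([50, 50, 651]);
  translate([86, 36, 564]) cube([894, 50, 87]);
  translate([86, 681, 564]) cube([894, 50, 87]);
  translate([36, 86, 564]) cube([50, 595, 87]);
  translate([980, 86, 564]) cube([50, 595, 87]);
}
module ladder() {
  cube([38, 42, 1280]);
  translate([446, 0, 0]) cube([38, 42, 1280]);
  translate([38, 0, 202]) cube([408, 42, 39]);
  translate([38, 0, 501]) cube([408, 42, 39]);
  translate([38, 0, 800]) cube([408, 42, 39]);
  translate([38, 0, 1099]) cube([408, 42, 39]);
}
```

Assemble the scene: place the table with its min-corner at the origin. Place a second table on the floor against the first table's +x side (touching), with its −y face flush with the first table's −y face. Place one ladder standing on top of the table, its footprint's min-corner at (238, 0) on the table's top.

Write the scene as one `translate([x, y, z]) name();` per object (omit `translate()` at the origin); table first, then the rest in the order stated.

table();
translate([1109, 0, 0]) table_2();
translate([238, 0, 693]) ladder();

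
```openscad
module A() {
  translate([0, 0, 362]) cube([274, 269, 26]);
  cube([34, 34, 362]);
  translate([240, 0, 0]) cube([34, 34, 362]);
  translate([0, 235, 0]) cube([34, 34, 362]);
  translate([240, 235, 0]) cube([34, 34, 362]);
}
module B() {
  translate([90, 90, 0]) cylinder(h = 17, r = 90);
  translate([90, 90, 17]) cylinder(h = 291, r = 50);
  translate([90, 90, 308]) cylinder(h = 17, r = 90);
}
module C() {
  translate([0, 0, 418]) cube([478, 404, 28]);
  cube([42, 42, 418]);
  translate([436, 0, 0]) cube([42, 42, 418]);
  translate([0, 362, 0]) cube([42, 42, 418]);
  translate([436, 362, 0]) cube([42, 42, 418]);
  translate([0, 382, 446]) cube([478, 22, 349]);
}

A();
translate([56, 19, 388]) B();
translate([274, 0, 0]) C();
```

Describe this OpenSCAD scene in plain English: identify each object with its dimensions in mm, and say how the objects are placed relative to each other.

A is a four-legged stool. The seat is a 274×269×26 mm slab whose top surface is at z = 388 mm; four square legs, each 34×34 mm in cross-section, run from the floor (z = 0) to the underside of the seat, each flush with a corner of the seat.

B is a spool: two coaxial disc flanges of radius 90 mm and thickness 17 mm, joined by a core cylinder of radius 50 mm and height 291 mm. The lower flange rests on z = 0 and the three cylinders share a vertical axis.

C is a chair. The seat is a 478×404×28 mm slab with its top at z = 446 mm, on four 42×42 mm corner legs (flush with the seat edges, standing on z = 0). A flat backrest 22 mm thick, 349 mm tall, spans the full seat width and rises from the seat top along its +y edge, rear face flush with the rear of the seat.

The spool is on top of the stool. The chair is against the stool's +x side, with their −y faces flush.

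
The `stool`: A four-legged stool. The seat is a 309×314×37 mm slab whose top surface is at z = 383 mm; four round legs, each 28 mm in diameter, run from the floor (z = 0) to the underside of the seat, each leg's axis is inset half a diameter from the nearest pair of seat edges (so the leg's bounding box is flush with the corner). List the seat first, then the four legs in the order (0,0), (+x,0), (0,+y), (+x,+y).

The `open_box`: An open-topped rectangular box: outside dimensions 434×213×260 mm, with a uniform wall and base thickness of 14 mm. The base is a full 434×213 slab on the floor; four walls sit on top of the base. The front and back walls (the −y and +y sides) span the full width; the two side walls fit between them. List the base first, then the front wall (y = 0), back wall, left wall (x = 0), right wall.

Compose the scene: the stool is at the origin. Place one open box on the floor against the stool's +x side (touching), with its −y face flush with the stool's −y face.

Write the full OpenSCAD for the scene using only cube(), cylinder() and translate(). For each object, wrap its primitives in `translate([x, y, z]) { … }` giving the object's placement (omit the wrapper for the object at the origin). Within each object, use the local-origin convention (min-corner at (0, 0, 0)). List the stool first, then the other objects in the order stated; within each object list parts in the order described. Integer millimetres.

translate([0, 0, 346]) cube([309, 314, 37]);
translate([14, 14, 0]) cylinder(h = 346, r = 14);
translate([295, 14, 0]) cylinder(h = 346, r = 14);
translate([14, 300, 0]) cylinder(h = 346, r = 14);
translate([295, 300, 0]) cylinder(h = 346, r = 14);
translate([309, 0, 0]) {
  cube([434, 213, 14]);
  translate([0, 0, 14]) cube([434, 14, 246]);
  translate([0, 199, 14]) cube([434, 14, 246]);
  translate([0, 14, 14]) cube([14, 185, 246]);
  translate([420, 14, 14]) cube([14, 185, 246]);
}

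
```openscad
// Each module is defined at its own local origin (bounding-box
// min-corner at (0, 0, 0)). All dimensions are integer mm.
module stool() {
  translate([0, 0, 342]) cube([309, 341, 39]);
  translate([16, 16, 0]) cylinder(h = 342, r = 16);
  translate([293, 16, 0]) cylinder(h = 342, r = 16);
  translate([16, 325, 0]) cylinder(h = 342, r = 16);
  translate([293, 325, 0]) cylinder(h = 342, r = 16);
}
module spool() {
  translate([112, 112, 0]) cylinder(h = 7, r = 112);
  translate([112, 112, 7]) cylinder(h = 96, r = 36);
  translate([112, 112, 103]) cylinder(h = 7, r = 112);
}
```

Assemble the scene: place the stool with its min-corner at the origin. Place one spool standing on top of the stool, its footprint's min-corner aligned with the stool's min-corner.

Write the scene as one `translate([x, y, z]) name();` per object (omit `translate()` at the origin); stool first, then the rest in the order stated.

stool();
translate([0, 0, 381]) spool();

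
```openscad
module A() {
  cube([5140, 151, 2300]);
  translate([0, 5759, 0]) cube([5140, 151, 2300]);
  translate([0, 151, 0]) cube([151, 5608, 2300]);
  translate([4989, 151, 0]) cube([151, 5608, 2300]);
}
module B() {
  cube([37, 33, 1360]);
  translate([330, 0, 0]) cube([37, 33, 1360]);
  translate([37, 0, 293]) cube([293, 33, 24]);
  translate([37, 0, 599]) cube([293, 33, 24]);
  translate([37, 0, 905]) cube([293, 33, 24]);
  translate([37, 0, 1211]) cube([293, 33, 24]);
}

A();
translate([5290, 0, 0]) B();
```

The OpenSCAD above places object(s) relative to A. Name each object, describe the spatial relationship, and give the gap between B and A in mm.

The ladder's nearest face is 150 mm from the house frame's +x face.

A is a house frame. B is a ladder. The ladder is on the floor beside the house frame on its +x side. The gap between the ladder and the house frame is 150 mm.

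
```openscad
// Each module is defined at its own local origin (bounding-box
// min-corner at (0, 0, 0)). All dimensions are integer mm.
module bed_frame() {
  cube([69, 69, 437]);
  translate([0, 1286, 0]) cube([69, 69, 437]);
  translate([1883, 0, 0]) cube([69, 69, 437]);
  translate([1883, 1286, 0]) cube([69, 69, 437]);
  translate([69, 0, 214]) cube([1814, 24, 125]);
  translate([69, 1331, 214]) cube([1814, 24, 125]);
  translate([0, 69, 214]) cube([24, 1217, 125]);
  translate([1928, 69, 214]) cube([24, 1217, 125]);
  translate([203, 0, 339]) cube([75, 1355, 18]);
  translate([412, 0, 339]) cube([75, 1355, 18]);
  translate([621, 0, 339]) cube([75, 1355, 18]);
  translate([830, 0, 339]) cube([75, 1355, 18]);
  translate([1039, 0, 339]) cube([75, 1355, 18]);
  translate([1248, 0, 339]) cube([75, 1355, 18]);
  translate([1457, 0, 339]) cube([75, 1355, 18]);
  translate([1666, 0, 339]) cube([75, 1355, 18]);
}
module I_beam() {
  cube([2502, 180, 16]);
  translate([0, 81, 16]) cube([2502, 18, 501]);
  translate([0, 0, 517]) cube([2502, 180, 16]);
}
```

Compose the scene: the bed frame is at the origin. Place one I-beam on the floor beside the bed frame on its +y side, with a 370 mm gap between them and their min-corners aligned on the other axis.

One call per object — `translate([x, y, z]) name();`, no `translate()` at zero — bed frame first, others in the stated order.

bed_frame();
translate([0, 1725, 0]) I_beam();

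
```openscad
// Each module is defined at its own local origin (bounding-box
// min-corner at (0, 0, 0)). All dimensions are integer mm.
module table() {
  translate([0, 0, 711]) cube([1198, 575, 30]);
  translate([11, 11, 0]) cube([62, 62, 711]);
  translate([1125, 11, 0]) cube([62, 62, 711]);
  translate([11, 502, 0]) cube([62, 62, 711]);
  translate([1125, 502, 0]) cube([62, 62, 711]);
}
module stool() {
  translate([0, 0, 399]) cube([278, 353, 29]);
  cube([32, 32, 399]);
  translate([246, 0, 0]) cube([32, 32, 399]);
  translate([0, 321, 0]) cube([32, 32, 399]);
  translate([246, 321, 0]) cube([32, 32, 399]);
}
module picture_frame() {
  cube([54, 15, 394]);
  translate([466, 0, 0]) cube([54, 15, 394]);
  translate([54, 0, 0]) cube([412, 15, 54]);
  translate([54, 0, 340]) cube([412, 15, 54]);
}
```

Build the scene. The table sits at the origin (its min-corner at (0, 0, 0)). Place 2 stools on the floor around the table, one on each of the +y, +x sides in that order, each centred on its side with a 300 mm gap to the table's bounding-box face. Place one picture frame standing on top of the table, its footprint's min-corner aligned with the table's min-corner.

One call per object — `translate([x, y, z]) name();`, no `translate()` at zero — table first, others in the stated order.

table();
translate([460, 875, 0]) stool();
translate([1498, 111, 0]) stool();
translate([0, 0, 741]) picture_frame();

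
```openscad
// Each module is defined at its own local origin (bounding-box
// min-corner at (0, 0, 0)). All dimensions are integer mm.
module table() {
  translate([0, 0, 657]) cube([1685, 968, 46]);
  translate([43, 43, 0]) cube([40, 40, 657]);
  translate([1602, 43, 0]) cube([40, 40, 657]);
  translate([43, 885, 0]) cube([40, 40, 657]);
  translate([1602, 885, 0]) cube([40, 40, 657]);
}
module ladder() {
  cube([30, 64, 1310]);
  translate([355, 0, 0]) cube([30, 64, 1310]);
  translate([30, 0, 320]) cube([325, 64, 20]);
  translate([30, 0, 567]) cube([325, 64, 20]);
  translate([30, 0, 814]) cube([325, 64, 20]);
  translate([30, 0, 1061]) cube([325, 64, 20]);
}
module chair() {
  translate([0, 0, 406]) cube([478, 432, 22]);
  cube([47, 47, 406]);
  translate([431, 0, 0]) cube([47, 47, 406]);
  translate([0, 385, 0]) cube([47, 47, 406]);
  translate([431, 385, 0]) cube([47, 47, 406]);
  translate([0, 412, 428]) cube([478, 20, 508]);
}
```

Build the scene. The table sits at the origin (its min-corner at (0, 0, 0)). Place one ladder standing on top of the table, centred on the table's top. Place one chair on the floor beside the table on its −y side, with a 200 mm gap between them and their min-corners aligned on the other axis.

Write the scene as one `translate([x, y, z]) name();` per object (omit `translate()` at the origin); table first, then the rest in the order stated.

table();
translate([650, 452, 703]) ladder();
translate([0, -632, 0]) chair();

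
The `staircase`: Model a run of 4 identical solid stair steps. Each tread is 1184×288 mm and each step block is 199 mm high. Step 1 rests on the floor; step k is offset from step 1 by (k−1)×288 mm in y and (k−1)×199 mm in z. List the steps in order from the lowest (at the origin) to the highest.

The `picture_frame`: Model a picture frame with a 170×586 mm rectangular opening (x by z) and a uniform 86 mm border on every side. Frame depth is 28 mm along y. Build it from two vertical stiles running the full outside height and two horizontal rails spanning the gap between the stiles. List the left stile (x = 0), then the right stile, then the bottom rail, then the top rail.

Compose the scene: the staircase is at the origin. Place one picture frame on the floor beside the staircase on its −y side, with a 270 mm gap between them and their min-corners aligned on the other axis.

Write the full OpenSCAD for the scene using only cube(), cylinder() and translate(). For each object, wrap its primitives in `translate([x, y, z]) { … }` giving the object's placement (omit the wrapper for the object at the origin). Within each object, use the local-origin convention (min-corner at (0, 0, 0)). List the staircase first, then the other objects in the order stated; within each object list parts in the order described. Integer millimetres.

cube([1184, 288, 199]);
translate([0, 288, 199]) cube([1184, 288, 199]);
translate([0, 576, 398]) cube([1184, 288, 199]);
translate([0, 864, 597]) cube([1184, 288, 199]);
translate([0, -298, 0]) {
  cube([86, 28, 758]);
  translate([256, 0, 0]) cube([86, 28, 758]);
  translate([86, 0, 0]) cube([170, 28, 86]);
  translate([86, 0, 672]) cube([170, 28, 86]);
}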